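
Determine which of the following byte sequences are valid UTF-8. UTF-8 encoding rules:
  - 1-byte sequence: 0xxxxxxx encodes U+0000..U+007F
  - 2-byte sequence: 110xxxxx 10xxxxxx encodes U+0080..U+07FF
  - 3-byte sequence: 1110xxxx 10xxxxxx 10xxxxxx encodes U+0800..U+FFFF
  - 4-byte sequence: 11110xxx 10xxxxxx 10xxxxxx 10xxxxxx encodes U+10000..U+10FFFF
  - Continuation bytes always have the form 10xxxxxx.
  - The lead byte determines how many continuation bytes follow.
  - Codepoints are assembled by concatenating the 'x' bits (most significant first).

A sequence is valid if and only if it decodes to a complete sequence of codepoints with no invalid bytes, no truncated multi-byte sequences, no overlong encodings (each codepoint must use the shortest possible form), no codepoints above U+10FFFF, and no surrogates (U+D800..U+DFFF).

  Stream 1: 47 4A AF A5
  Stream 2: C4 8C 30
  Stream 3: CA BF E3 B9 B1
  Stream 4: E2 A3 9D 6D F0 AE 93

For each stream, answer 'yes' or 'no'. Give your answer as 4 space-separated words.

Stream 1: error at byte offset 2. INVALID
Stream 2: decodes cleanly. VALID
Stream 3: decodes cleanly. VALID
Stream 4: error at byte offset 7. INVALID

Answer: no yes yes no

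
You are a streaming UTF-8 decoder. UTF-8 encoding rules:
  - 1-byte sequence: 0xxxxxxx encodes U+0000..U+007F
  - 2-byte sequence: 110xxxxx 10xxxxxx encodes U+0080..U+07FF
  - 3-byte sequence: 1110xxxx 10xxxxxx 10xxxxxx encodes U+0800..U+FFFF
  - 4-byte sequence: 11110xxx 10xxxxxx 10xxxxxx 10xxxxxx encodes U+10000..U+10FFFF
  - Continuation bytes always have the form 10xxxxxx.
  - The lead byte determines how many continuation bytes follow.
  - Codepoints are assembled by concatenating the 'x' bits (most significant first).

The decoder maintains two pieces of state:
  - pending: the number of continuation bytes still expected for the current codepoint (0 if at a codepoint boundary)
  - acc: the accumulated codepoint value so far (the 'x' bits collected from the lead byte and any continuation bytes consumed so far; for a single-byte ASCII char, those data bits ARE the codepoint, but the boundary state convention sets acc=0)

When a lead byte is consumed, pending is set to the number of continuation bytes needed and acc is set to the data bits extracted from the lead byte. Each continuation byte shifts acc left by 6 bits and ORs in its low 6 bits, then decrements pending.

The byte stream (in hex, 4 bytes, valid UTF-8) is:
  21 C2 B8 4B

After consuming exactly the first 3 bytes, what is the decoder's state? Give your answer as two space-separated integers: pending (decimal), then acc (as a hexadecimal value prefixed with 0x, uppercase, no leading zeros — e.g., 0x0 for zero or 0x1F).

Byte[0]=21: 1-byte. pending=0, acc=0x0
Byte[1]=C2: 2-byte lead. pending=1, acc=0x2
Byte[2]=B8: continuation. acc=(acc<<6)|0x38=0xB8, pending=0

Answer: 0 0xB8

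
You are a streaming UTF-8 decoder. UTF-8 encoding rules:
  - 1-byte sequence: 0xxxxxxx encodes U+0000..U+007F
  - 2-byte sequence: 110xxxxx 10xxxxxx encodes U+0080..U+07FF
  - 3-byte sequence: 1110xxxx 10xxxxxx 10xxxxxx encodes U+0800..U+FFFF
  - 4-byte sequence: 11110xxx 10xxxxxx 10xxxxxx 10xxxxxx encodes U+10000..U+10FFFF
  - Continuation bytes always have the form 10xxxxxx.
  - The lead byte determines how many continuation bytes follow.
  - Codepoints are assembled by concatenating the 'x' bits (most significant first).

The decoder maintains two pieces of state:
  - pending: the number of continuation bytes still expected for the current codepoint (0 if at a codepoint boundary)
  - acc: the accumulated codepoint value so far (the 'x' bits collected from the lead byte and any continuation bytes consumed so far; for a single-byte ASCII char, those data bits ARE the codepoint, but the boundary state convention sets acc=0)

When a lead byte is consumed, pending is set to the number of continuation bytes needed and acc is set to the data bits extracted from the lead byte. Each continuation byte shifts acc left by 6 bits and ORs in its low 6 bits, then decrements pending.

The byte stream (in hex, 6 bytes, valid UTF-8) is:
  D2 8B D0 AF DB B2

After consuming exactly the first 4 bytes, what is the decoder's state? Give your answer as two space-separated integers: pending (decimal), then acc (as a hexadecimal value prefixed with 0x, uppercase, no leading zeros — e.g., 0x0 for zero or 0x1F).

Byte[0]=D2: 2-byte lead. pending=1, acc=0x12
Byte[1]=8B: continuation. acc=(acc<<6)|0x0B=0x48B, pending=0
Byte[2]=D0: 2-byte lead. pending=1, acc=0x10
Byte[3]=AF: continuation. acc=(acc<<6)|0x2F=0x42F, pending=0

Answer: 0 0x42F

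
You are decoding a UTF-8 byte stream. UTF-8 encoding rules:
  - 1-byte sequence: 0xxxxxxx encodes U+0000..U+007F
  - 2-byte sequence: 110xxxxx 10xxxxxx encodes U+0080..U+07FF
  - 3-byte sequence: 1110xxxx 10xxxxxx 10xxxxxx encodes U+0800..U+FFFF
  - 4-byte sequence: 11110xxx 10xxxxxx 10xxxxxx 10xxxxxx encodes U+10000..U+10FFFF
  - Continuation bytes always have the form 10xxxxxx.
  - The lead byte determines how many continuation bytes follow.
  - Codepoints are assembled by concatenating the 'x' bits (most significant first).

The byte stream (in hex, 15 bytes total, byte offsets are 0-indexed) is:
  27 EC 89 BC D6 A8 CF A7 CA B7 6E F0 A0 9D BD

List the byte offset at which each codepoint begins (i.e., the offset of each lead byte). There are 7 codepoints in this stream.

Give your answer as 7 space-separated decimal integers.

Byte[0]=27: 1-byte ASCII. cp=U+0027
Byte[1]=EC: 3-byte lead, need 2 cont bytes. acc=0xC
Byte[2]=89: continuation. acc=(acc<<6)|0x09=0x309
Byte[3]=BC: continuation. acc=(acc<<6)|0x3C=0xC27C
Completed: cp=U+C27C (starts at byte 1)
Byte[4]=D6: 2-byte lead, need 1 cont bytes. acc=0x16
Byte[5]=A8: continuation. acc=(acc<<6)|0x28=0x5A8
Completed: cp=U+05A8 (starts at byte 4)
Byte[6]=CF: 2-byte lead, need 1 cont bytes. acc=0xF
Byte[7]=A7: continuation. acc=(acc<<6)|0x27=0x3E7
Completed: cp=U+03E7 (starts at byte 6)
Byte[8]=CA: 2-byte lead, need 1 cont bytes. acc=0xA
Byte[9]=B7: continuation. acc=(acc<<6)|0x37=0x2B7
Completed: cp=U+02B7 (starts at byte 8)
Byte[10]=6E: 1-byte ASCII. cp=U+006E
Byte[11]=F0: 4-byte lead, need 3 cont bytes. acc=0x0
Byte[12]=A0: continuation. acc=(acc<<6)|0x20=0x20
Byte[13]=9D: continuation. acc=(acc<<6)|0x1D=0x81D
Byte[14]=BD: continuation. acc=(acc<<6)|0x3D=0x2077D
Completed: cp=U+2077D (starts at byte 11)

Answer: 0 1 4 6 8 10 11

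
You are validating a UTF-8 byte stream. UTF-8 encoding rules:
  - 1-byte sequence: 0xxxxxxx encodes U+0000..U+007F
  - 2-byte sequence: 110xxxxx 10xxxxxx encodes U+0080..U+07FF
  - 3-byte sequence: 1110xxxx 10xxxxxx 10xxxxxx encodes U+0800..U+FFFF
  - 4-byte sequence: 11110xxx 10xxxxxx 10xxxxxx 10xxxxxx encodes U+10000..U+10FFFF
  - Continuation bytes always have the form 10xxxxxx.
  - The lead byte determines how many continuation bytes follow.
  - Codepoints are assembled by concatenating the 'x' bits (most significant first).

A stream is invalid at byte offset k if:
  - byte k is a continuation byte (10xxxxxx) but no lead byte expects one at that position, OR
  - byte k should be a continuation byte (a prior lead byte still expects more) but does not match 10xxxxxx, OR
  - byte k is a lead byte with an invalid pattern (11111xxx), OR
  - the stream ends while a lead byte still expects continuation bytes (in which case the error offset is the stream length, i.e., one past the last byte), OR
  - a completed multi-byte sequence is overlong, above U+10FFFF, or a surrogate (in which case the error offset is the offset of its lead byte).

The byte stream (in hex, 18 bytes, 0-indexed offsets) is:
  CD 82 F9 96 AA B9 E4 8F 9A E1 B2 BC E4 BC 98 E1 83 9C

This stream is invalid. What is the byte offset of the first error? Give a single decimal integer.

Byte[0]=CD: 2-byte lead, need 1 cont bytes. acc=0xD
Byte[1]=82: continuation. acc=(acc<<6)|0x02=0x342
Completed: cp=U+0342 (starts at byte 0)
Byte[2]=F9: INVALID lead byte (not 0xxx/110x/1110/11110)

Answer: 2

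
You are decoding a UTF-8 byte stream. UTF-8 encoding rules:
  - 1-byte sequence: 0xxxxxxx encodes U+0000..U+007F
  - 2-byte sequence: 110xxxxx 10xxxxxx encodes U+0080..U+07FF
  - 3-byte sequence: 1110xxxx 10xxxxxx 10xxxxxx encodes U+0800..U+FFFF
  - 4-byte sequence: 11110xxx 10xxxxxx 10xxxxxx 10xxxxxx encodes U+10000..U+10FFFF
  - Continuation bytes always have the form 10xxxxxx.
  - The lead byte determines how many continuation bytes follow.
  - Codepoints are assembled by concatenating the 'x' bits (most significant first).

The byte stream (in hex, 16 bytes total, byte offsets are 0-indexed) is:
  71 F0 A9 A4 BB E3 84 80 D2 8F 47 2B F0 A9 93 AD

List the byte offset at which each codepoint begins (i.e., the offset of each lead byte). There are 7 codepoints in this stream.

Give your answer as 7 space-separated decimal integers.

Byte[0]=71: 1-byte ASCII. cp=U+0071
Byte[1]=F0: 4-byte lead, need 3 cont bytes. acc=0x0
Byte[2]=A9: continuation. acc=(acc<<6)|0x29=0x29
Byte[3]=A4: continuation. acc=(acc<<6)|0x24=0xA64
Byte[4]=BB: continuation. acc=(acc<<6)|0x3B=0x2993B
Completed: cp=U+2993B (starts at byte 1)
Byte[5]=E3: 3-byte lead, need 2 cont bytes. acc=0x3
Byte[6]=84: continuation. acc=(acc<<6)|0x04=0xC4
Byte[7]=80: continuation. acc=(acc<<6)|0x00=0x3100
Completed: cp=U+3100 (starts at byte 5)
Byte[8]=D2: 2-byte lead, need 1 cont bytes. acc=0x12
Byte[9]=8F: continuation. acc=(acc<<6)|0x0F=0x48F
Completed: cp=U+048F (starts at byte 8)
Byte[10]=47: 1-byte ASCII. cp=U+0047
Byte[11]=2B: 1-byte ASCII. cp=U+002B
Byte[12]=F0: 4-byte lead, need 3 cont bytes. acc=0x0
Byte[13]=A9: continuation. acc=(acc<<6)|0x29=0x29
Byte[14]=93: continuation. acc=(acc<<6)|0x13=0xA53
Byte[15]=AD: continuation. acc=(acc<<6)|0x2D=0x294ED
Completed: cp=U+294ED (starts at byte 12)

Answer: 0 1 5 8 10 11 12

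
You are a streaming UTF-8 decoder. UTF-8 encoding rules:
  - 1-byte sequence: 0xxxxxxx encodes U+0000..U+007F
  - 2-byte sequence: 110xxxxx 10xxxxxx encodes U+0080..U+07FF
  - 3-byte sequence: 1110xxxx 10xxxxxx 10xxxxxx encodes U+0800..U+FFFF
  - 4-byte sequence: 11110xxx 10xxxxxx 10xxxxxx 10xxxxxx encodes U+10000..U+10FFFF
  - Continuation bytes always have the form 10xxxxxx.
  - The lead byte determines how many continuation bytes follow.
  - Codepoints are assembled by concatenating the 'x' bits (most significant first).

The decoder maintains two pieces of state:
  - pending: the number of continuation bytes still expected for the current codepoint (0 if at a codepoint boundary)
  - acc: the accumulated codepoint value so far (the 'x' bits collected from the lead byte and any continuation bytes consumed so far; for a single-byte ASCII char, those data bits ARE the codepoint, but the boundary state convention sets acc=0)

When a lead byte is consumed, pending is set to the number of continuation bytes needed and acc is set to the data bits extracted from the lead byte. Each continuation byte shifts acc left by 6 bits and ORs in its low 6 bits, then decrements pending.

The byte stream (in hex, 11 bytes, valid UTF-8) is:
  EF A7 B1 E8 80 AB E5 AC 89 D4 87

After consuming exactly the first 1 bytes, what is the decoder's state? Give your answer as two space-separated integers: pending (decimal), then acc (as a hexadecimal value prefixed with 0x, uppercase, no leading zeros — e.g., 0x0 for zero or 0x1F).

Byte[0]=EF: 3-byte lead. pending=2, acc=0xF

Answer: 2 0xF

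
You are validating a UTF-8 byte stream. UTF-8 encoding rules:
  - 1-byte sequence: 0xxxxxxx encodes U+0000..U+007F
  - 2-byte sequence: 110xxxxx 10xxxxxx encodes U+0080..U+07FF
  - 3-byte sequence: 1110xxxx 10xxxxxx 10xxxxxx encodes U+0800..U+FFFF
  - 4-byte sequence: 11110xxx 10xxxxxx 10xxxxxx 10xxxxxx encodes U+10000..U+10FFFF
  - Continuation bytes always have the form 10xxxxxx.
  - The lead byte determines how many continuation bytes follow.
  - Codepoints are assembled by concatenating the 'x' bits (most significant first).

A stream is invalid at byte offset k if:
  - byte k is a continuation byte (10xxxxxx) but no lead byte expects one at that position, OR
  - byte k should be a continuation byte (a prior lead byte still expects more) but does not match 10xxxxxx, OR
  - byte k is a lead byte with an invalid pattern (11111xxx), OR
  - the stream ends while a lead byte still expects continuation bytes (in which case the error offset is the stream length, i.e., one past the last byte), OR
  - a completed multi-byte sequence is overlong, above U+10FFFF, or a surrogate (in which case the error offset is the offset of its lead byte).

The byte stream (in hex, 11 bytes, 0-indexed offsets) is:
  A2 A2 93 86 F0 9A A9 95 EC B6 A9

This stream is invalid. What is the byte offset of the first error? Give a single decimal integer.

Byte[0]=A2: INVALID lead byte (not 0xxx/110x/1110/11110)

Answer: 0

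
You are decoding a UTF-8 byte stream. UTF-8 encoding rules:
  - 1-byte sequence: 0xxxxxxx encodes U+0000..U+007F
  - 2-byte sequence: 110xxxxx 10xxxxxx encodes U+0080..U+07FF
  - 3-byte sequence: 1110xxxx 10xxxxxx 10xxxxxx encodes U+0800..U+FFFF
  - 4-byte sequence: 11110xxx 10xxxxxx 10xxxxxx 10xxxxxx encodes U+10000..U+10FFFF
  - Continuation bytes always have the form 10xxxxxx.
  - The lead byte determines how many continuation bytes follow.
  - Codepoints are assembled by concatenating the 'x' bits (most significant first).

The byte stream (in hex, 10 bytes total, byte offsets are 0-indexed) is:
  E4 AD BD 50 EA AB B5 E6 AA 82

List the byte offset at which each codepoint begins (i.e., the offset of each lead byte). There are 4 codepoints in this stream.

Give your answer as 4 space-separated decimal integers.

Answer: 0 3 4 7

Derivation:
Byte[0]=E4: 3-byte lead, need 2 cont bytes. acc=0x4
Byte[1]=AD: continuation. acc=(acc<<6)|0x2D=0x12D
Byte[2]=BD: continuation. acc=(acc<<6)|0x3D=0x4B7D
Completed: cp=U+4B7D (starts at byte 0)
Byte[3]=50: 1-byte ASCII. cp=U+0050
Byte[4]=EA: 3-byte lead, need 2 cont bytes. acc=0xA
Byte[5]=AB: continuation. acc=(acc<<6)|0x2B=0x2AB
Byte[6]=B5: continuation. acc=(acc<<6)|0x35=0xAAF5
Completed: cp=U+AAF5 (starts at byte 4)
Byte[7]=E6: 3-byte lead, need 2 cont bytes. acc=0x6
Byte[8]=AA: continuation. acc=(acc<<6)|0x2A=0x1AA
Byte[9]=82: continuation. acc=(acc<<6)|0x02=0x6A82
Completed: cp=U+6A82 (starts at byte 7)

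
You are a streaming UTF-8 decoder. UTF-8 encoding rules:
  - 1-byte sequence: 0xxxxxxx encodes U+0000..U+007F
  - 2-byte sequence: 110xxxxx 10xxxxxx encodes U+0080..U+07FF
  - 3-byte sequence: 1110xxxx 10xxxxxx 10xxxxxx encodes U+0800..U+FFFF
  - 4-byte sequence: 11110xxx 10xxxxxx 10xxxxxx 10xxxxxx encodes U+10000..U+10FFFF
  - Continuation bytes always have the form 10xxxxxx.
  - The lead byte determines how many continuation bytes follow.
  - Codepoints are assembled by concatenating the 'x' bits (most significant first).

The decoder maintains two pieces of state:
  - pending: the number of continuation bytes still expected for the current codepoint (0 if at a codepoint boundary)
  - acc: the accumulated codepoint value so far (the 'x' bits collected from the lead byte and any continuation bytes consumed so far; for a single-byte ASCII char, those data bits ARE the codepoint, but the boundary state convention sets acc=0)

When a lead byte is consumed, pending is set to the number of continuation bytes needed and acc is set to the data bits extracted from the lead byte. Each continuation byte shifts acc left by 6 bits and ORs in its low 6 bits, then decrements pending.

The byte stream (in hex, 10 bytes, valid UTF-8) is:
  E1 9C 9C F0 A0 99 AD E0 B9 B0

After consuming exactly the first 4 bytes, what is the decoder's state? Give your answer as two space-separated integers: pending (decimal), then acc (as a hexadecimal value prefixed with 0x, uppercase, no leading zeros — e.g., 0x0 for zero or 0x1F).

Byte[0]=E1: 3-byte lead. pending=2, acc=0x1
Byte[1]=9C: continuation. acc=(acc<<6)|0x1C=0x5C, pending=1
Byte[2]=9C: continuation. acc=(acc<<6)|0x1C=0x171C, pending=0
Byte[3]=F0: 4-byte lead. pending=3, acc=0x0

Answer: 3 0x0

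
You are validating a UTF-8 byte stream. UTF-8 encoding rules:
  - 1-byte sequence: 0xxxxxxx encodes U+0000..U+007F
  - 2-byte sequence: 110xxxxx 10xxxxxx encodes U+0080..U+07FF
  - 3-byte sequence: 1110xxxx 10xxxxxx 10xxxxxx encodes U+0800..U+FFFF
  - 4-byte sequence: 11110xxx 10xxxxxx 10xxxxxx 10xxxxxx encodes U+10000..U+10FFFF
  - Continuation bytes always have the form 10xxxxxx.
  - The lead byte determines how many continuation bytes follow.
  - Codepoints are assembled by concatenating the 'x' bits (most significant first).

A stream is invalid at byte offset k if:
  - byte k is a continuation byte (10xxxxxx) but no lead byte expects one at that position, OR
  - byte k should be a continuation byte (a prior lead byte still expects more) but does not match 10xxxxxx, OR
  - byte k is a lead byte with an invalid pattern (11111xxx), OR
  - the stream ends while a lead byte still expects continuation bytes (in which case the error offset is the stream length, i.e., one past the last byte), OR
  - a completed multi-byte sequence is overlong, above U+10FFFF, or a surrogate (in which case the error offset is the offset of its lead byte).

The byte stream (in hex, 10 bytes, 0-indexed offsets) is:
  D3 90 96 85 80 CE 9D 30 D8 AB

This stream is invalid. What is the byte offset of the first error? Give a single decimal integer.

Byte[0]=D3: 2-byte lead, need 1 cont bytes. acc=0x13
Byte[1]=90: continuation. acc=(acc<<6)|0x10=0x4D0
Completed: cp=U+04D0 (starts at byte 0)
Byte[2]=96: INVALID lead byte (not 0xxx/110x/1110/11110)

Answer: 2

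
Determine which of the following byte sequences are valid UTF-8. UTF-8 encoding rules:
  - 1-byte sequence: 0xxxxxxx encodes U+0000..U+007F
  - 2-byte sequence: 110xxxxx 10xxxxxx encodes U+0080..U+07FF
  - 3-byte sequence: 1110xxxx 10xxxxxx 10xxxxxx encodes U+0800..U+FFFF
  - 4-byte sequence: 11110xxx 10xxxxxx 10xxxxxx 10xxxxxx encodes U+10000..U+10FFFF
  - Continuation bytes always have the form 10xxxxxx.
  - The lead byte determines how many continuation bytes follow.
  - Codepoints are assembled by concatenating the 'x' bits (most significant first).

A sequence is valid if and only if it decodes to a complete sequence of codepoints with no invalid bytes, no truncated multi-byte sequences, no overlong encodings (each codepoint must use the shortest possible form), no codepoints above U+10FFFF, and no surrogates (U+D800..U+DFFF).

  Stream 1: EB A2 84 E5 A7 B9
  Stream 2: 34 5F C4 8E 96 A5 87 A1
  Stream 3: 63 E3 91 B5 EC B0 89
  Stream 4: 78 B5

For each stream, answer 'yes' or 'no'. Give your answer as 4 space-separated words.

Answer: yes no yes no

Derivation:
Stream 1: decodes cleanly. VALID
Stream 2: error at byte offset 4. INVALID
Stream 3: decodes cleanly. VALID
Stream 4: error at byte offset 1. INVALID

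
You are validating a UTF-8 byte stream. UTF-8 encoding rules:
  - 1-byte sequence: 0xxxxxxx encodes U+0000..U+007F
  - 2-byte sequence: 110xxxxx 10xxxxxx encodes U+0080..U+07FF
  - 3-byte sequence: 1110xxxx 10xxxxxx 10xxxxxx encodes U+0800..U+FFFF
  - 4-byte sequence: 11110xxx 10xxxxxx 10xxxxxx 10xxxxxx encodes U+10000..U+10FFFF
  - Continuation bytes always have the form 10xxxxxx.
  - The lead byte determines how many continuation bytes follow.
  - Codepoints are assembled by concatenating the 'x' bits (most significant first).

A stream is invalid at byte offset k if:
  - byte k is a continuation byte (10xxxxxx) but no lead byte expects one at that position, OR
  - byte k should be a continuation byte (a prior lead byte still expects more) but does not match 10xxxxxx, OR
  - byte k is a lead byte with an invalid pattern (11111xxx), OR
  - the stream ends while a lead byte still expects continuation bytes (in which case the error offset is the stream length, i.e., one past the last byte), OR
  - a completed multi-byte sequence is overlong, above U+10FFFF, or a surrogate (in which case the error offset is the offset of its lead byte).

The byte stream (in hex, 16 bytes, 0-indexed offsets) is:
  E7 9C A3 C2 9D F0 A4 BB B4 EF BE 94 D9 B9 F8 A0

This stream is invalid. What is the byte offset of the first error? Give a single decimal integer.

Answer: 14

Derivation:
Byte[0]=E7: 3-byte lead, need 2 cont bytes. acc=0x7
Byte[1]=9C: continuation. acc=(acc<<6)|0x1C=0x1DC
Byte[2]=A3: continuation. acc=(acc<<6)|0x23=0x7723
Completed: cp=U+7723 (starts at byte 0)
Byte[3]=C2: 2-byte lead, need 1 cont bytes. acc=0x2
Byte[4]=9D: continuation. acc=(acc<<6)|0x1D=0x9D
Completed: cp=U+009D (starts at byte 3)
Byte[5]=F0: 4-byte lead, need 3 cont bytes. acc=0x0
Byte[6]=A4: continuation. acc=(acc<<6)|0x24=0x24
Byte[7]=BB: continuation. acc=(acc<<6)|0x3B=0x93B
Byte[8]=B4: continuation. acc=(acc<<6)|0x34=0x24EF4
Completed: cp=U+24EF4 (starts at byte 5)
Byte[9]=EF: 3-byte lead, need 2 cont bytes. acc=0xF
Byte[10]=BE: continuation. acc=(acc<<6)|0x3E=0x3FE
Byte[11]=94: continuation. acc=(acc<<6)|0x14=0xFF94
Completed: cp=U+FF94 (starts at byte 9)
Byte[12]=D9: 2-byte lead, need 1 cont bytes. acc=0x19
Byte[13]=B9: continuation. acc=(acc<<6)|0x39=0x679
Completed: cp=U+0679 (starts at byte 12)
Byte[14]=F8: INVALID lead byte (not 0xxx/110x/1110/11110)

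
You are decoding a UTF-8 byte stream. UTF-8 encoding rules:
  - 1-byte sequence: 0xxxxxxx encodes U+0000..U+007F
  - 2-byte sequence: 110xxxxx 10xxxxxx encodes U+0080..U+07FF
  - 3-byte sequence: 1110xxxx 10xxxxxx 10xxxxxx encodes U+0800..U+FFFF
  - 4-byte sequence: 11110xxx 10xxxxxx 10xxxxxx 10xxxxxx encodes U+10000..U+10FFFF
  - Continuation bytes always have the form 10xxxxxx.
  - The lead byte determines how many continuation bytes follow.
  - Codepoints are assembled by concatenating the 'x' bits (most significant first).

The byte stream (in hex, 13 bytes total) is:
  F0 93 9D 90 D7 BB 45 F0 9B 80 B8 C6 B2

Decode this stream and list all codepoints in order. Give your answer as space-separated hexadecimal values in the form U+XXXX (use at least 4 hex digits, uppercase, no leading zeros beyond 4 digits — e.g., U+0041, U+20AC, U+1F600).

Answer: U+13750 U+05FB U+0045 U+1B038 U+01B2

Derivation:
Byte[0]=F0: 4-byte lead, need 3 cont bytes. acc=0x0
Byte[1]=93: continuation. acc=(acc<<6)|0x13=0x13
Byte[2]=9D: continuation. acc=(acc<<6)|0x1D=0x4DD
Byte[3]=90: continuation. acc=(acc<<6)|0x10=0x13750
Completed: cp=U+13750 (starts at byte 0)
Byte[4]=D7: 2-byte lead, need 1 cont bytes. acc=0x17
Byte[5]=BB: continuation. acc=(acc<<6)|0x3B=0x5FB
Completed: cp=U+05FB (starts at byte 4)
Byte[6]=45: 1-byte ASCII. cp=U+0045
Byte[7]=F0: 4-byte lead, need 3 cont bytes. acc=0x0
Byte[8]=9B: continuation. acc=(acc<<6)|0x1B=0x1B
Byte[9]=80: continuation. acc=(acc<<6)|0x00=0x6C0
Byte[10]=B8: continuation. acc=(acc<<6)|0x38=0x1B038
Completed: cp=U+1B038 (starts at byte 7)
Byte[11]=C6: 2-byte lead, need 1 cont bytes. acc=0x6
Byte[12]=B2: continuation. acc=(acc<<6)|0x32=0x1B2
Completed: cp=U+01B2 (starts at byte 11)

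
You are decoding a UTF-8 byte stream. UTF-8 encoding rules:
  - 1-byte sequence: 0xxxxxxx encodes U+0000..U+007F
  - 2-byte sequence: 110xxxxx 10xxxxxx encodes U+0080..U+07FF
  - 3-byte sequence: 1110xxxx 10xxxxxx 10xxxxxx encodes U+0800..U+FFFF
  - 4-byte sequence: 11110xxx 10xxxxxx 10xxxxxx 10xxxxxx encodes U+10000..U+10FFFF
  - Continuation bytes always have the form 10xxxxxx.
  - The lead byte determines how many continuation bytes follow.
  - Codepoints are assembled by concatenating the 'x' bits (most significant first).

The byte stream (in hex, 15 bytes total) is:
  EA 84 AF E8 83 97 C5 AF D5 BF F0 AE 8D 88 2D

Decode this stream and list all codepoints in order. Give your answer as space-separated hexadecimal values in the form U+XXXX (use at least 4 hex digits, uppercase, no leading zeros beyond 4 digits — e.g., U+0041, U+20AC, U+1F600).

Answer: U+A12F U+80D7 U+016F U+057F U+2E348 U+002D

Derivation:
Byte[0]=EA: 3-byte lead, need 2 cont bytes. acc=0xA
Byte[1]=84: continuation. acc=(acc<<6)|0x04=0x284
Byte[2]=AF: continuation. acc=(acc<<6)|0x2F=0xA12F
Completed: cp=U+A12F (starts at byte 0)
Byte[3]=E8: 3-byte lead, need 2 cont bytes. acc=0x8
Byte[4]=83: continuation. acc=(acc<<6)|0x03=0x203
Byte[5]=97: continuation. acc=(acc<<6)|0x17=0x80D7
Completed: cp=U+80D7 (starts at byte 3)
Byte[6]=C5: 2-byte lead, need 1 cont bytes. acc=0x5
Byte[7]=AF: continuation. acc=(acc<<6)|0x2F=0x16F
Completed: cp=U+016F (starts at byte 6)
Byte[8]=D5: 2-byte lead, need 1 cont bytes. acc=0x15
Byte[9]=BF: continuation. acc=(acc<<6)|0x3F=0x57F
Completed: cp=U+057F (starts at byte 8)
Byte[10]=F0: 4-byte lead, need 3 cont bytes. acc=0x0
Byte[11]=AE: continuation. acc=(acc<<6)|0x2E=0x2E
Byte[12]=8D: continuation. acc=(acc<<6)|0x0D=0xB8D
Byte[13]=88: continuation. acc=(acc<<6)|0x08=0x2E348
Completed: cp=U+2E348 (starts at byte 10)
Byte[14]=2D: 1-byte ASCII. cp=U+002D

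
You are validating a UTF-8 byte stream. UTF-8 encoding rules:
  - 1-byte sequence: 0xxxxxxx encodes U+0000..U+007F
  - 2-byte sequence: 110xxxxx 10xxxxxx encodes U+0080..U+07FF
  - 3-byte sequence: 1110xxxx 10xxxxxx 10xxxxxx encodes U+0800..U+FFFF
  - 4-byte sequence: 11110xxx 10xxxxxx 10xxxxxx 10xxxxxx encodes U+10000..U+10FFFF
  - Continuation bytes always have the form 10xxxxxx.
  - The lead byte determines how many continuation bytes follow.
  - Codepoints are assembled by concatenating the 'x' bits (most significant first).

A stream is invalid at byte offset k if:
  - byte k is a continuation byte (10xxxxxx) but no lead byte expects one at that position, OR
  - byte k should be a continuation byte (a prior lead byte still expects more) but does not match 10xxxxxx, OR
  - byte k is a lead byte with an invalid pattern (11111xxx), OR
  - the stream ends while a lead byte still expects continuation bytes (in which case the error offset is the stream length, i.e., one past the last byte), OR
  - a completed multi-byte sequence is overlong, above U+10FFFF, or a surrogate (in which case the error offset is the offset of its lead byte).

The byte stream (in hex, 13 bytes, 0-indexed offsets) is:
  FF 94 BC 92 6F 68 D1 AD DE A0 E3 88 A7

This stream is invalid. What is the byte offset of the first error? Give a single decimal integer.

Byte[0]=FF: INVALID lead byte (not 0xxx/110x/1110/11110)

Answer: 0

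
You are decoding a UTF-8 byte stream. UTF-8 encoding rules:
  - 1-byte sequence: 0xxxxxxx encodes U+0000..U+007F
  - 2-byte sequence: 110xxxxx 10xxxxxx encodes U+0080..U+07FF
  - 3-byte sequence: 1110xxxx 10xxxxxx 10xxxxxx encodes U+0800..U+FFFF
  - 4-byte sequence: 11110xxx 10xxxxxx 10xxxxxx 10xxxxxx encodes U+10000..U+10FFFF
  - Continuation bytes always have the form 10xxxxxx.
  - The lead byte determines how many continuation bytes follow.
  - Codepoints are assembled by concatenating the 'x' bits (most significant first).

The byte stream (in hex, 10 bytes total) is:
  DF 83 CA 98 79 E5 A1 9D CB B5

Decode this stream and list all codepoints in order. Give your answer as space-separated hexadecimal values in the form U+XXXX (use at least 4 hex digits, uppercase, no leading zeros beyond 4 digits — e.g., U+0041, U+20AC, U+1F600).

Byte[0]=DF: 2-byte lead, need 1 cont bytes. acc=0x1F
Byte[1]=83: continuation. acc=(acc<<6)|0x03=0x7C3
Completed: cp=U+07C3 (starts at byte 0)
Byte[2]=CA: 2-byte lead, need 1 cont bytes. acc=0xA
Byte[3]=98: continuation. acc=(acc<<6)|0x18=0x298
Completed: cp=U+0298 (starts at byte 2)
Byte[4]=79: 1-byte ASCII. cp=U+0079
Byte[5]=E5: 3-byte lead, need 2 cont bytes. acc=0x5
Byte[6]=A1: continuation. acc=(acc<<6)|0x21=0x161
Byte[7]=9D: continuation. acc=(acc<<6)|0x1D=0x585D
Completed: cp=U+585D (starts at byte 5)
Byte[8]=CB: 2-byte lead, need 1 cont bytes. acc=0xB
Byte[9]=B5: continuation. acc=(acc<<6)|0x35=0x2F5
Completed: cp=U+02F5 (starts at byte 8)

Answer: U+07C3 U+0298 U+0079 U+585D U+02F5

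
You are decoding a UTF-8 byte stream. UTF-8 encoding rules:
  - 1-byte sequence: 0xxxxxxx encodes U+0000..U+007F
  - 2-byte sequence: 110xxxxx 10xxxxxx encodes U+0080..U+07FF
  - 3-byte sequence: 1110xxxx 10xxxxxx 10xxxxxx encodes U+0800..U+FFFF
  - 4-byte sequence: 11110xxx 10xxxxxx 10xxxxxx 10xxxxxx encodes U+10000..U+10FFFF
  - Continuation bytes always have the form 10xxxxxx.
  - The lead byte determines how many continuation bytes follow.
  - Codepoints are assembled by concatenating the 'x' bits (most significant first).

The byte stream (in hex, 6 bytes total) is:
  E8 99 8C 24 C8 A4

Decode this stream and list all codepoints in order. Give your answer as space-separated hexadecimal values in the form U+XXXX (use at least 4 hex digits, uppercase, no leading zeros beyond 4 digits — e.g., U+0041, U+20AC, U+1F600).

Answer: U+864C U+0024 U+0224

Derivation:
Byte[0]=E8: 3-byte lead, need 2 cont bytes. acc=0x8
Byte[1]=99: continuation. acc=(acc<<6)|0x19=0x219
Byte[2]=8C: continuation. acc=(acc<<6)|0x0C=0x864C
Completed: cp=U+864C (starts at byte 0)
Byte[3]=24: 1-byte ASCII. cp=U+0024
Byte[4]=C8: 2-byte lead, need 1 cont bytes. acc=0x8
Byte[5]=A4: continuation. acc=(acc<<6)|0x24=0x224
Completed: cp=U+0224 (starts at byte 4)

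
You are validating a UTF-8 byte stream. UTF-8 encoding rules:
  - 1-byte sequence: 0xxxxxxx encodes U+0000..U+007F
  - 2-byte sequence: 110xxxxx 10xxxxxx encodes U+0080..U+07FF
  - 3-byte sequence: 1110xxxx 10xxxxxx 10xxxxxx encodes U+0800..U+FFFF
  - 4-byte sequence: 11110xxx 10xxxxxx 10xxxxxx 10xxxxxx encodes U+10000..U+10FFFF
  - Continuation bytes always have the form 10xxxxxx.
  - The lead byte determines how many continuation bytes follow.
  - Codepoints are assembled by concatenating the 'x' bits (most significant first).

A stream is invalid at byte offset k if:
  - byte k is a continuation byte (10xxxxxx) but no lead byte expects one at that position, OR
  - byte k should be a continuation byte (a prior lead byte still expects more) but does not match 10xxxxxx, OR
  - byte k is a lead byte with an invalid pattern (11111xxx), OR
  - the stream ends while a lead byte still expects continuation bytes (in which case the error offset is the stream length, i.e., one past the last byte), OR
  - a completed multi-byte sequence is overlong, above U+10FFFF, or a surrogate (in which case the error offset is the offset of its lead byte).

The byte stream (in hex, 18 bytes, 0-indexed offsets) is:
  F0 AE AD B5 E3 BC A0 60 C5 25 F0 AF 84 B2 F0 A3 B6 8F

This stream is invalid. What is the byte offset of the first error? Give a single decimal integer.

Byte[0]=F0: 4-byte lead, need 3 cont bytes. acc=0x0
Byte[1]=AE: continuation. acc=(acc<<6)|0x2E=0x2E
Byte[2]=AD: continuation. acc=(acc<<6)|0x2D=0xBAD
Byte[3]=B5: continuation. acc=(acc<<6)|0x35=0x2EB75
Completed: cp=U+2EB75 (starts at byte 0)
Byte[4]=E3: 3-byte lead, need 2 cont bytes. acc=0x3
Byte[5]=BC: continuation. acc=(acc<<6)|0x3C=0xFC
Byte[6]=A0: continuation. acc=(acc<<6)|0x20=0x3F20
Completed: cp=U+3F20 (starts at byte 4)
Byte[7]=60: 1-byte ASCII. cp=U+0060
Byte[8]=C5: 2-byte lead, need 1 cont bytes. acc=0x5
Byte[9]=25: expected 10xxxxxx continuation. INVALID

Answer: 9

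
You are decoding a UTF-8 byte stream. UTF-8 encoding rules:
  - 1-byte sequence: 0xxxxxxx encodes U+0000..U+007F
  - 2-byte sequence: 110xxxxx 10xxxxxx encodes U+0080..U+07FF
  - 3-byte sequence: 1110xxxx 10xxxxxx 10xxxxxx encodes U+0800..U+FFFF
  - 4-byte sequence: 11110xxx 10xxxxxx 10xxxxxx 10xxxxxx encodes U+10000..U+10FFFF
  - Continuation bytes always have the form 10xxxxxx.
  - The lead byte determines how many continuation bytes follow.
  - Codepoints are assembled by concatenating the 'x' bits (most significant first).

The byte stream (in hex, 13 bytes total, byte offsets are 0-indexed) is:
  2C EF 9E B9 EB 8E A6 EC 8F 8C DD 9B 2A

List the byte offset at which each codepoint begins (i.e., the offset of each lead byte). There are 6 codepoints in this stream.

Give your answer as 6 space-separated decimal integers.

Answer: 0 1 4 7 10 12

Derivation:
Byte[0]=2C: 1-byte ASCII. cp=U+002C
Byte[1]=EF: 3-byte lead, need 2 cont bytes. acc=0xF
Byte[2]=9E: continuation. acc=(acc<<6)|0x1E=0x3DE
Byte[3]=B9: continuation. acc=(acc<<6)|0x39=0xF7B9
Completed: cp=U+F7B9 (starts at byte 1)
Byte[4]=EB: 3-byte lead, need 2 cont bytes. acc=0xB
Byte[5]=8E: continuation. acc=(acc<<6)|0x0E=0x2CE
Byte[6]=A6: continuation. acc=(acc<<6)|0x26=0xB3A6
Completed: cp=U+B3A6 (starts at byte 4)
Byte[7]=EC: 3-byte lead, need 2 cont bytes. acc=0xC
Byte[8]=8F: continuation. acc=(acc<<6)|0x0F=0x30F
Byte[9]=8C: continuation. acc=(acc<<6)|0x0C=0xC3CC
Completed: cp=U+C3CC (starts at byte 7)
Byte[10]=DD: 2-byte lead, need 1 cont bytes. acc=0x1D
Byte[11]=9B: continuation. acc=(acc<<6)|0x1B=0x75B
Completed: cp=U+075B (starts at byte 10)
Byte[12]=2A: 1-byte ASCII. cp=U+002A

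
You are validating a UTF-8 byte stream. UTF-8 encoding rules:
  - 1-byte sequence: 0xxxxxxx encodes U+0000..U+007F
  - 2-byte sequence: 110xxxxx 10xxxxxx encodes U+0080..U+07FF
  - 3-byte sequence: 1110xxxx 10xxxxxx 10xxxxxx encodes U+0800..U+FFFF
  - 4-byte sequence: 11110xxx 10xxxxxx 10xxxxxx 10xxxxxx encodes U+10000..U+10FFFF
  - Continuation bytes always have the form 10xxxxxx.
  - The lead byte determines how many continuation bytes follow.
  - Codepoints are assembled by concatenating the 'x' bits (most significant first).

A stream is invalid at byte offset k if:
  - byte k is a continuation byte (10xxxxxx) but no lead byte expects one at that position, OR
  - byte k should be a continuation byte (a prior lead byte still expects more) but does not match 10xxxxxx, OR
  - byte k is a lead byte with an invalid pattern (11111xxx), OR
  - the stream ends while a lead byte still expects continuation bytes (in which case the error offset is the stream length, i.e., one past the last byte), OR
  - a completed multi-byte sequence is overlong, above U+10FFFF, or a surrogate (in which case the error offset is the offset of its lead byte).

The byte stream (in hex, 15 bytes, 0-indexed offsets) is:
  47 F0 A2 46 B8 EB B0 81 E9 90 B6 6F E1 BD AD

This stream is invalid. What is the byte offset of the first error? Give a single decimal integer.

Byte[0]=47: 1-byte ASCII. cp=U+0047
Byte[1]=F0: 4-byte lead, need 3 cont bytes. acc=0x0
Byte[2]=A2: continuation. acc=(acc<<6)|0x22=0x22
Byte[3]=46: expected 10xxxxxx continuation. INVALID

Answer: 3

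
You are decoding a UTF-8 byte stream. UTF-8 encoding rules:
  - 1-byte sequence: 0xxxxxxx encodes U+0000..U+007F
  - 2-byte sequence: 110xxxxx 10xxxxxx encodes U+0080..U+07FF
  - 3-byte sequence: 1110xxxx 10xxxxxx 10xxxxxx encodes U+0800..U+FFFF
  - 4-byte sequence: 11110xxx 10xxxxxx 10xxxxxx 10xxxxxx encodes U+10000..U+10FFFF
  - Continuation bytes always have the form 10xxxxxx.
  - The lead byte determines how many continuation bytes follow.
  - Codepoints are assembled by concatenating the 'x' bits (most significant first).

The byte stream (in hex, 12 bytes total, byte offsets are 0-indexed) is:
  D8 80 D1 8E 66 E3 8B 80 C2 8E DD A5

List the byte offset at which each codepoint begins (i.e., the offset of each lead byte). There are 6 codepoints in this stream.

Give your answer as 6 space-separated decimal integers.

Answer: 0 2 4 5 8 10

Derivation:
Byte[0]=D8: 2-byte lead, need 1 cont bytes. acc=0x18
Byte[1]=80: continuation. acc=(acc<<6)|0x00=0x600
Completed: cp=U+0600 (starts at byte 0)
Byte[2]=D1: 2-byte lead, need 1 cont bytes. acc=0x11
Byte[3]=8E: continuation. acc=(acc<<6)|0x0E=0x44E
Completed: cp=U+044E (starts at byte 2)
Byte[4]=66: 1-byte ASCII. cp=U+0066
Byte[5]=E3: 3-byte lead, need 2 cont bytes. acc=0x3
Byte[6]=8B: continuation. acc=(acc<<6)|0x0B=0xCB
Byte[7]=80: continuation. acc=(acc<<6)|0x00=0x32C0
Completed: cp=U+32C0 (starts at byte 5)
Byte[8]=C2: 2-byte lead, need 1 cont bytes. acc=0x2
Byte[9]=8E: continuation. acc=(acc<<6)|0x0E=0x8E
Completed: cp=U+008E (starts at byte 8)
Byte[10]=DD: 2-byte lead, need 1 cont bytes. acc=0x1D
Byte[11]=A5: continuation. acc=(acc<<6)|0x25=0x765
Completed: cp=U+0765 (starts at byte 10)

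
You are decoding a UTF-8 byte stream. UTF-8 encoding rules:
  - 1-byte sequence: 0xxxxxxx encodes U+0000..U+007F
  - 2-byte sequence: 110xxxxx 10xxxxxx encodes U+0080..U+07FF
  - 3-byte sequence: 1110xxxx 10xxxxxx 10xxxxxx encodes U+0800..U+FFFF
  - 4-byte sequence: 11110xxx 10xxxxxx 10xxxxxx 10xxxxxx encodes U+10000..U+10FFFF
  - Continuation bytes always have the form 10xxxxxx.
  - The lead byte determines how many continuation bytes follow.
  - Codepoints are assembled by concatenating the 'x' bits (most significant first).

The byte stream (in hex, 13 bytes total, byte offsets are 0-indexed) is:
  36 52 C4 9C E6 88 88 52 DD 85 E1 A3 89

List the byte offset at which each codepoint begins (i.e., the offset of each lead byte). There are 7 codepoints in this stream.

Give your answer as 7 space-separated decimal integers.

Answer: 0 1 2 4 7 8 10

Derivation:
Byte[0]=36: 1-byte ASCII. cp=U+0036
Byte[1]=52: 1-byte ASCII. cp=U+0052
Byte[2]=C4: 2-byte lead, need 1 cont bytes. acc=0x4
Byte[3]=9C: continuation. acc=(acc<<6)|0x1C=0x11C
Completed: cp=U+011C (starts at byte 2)
Byte[4]=E6: 3-byte lead, need 2 cont bytes. acc=0x6
Byte[5]=88: continuation. acc=(acc<<6)|0x08=0x188
Byte[6]=88: continuation. acc=(acc<<6)|0x08=0x6208
Completed: cp=U+6208 (starts at byte 4)
Byte[7]=52: 1-byte ASCII. cp=U+0052
Byte[8]=DD: 2-byte lead, need 1 cont bytes. acc=0x1D
Byte[9]=85: continuation. acc=(acc<<6)|0x05=0x745
Completed: cp=U+0745 (starts at byte 8)
Byte[10]=E1: 3-byte lead, need 2 cont bytes. acc=0x1
Byte[11]=A3: continuation. acc=(acc<<6)|0x23=0x63
Byte[12]=89: continuation. acc=(acc<<6)|0x09=0x18C9
Completed: cp=U+18C9 (starts at byte 10)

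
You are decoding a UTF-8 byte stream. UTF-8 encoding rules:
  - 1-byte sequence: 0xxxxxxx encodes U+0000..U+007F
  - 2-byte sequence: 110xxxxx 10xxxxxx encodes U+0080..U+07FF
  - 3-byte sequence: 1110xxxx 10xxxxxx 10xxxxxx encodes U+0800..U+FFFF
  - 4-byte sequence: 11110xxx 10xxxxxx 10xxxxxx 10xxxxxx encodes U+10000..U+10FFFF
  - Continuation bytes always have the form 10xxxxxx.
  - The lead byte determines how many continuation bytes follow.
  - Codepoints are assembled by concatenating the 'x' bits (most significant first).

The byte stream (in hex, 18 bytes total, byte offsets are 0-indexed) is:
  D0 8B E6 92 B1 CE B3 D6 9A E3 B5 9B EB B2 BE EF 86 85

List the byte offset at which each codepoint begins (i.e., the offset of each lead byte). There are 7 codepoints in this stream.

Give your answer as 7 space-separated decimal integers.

Answer: 0 2 5 7 9 12 15

Derivation:
Byte[0]=D0: 2-byte lead, need 1 cont bytes. acc=0x10
Byte[1]=8B: continuation. acc=(acc<<6)|0x0B=0x40B
Completed: cp=U+040B (starts at byte 0)
Byte[2]=E6: 3-byte lead, need 2 cont bytes. acc=0x6
Byte[3]=92: continuation. acc=(acc<<6)|0x12=0x192
Byte[4]=B1: continuation. acc=(acc<<6)|0x31=0x64B1
Completed: cp=U+64B1 (starts at byte 2)
Byte[5]=CE: 2-byte lead, need 1 cont bytes. acc=0xE
Byte[6]=B3: continuation. acc=(acc<<6)|0x33=0x3B3
Completed: cp=U+03B3 (starts at byte 5)
Byte[7]=D6: 2-byte lead, need 1 cont bytes. acc=0x16
Byte[8]=9A: continuation. acc=(acc<<6)|0x1A=0x59A
Completed: cp=U+059A (starts at byte 7)
Byte[9]=E3: 3-byte lead, need 2 cont bytes. acc=0x3
Byte[10]=B5: continuation. acc=(acc<<6)|0x35=0xF5
Byte[11]=9B: continuation. acc=(acc<<6)|0x1B=0x3D5B
Completed: cp=U+3D5B (starts at byte 9)
Byte[12]=EB: 3-byte lead, need 2 cont bytes. acc=0xB
Byte[13]=B2: continuation. acc=(acc<<6)|0x32=0x2F2
Byte[14]=BE: continuation. acc=(acc<<6)|0x3E=0xBCBE
Completed: cp=U+BCBE (starts at byte 12)
Byte[15]=EF: 3-byte lead, need 2 cont bytes. acc=0xF
Byte[16]=86: continuation. acc=(acc<<6)|0x06=0x3C6
Byte[17]=85: continuation. acc=(acc<<6)|0x05=0xF185
Completed: cp=U+F185 (starts at byte 15)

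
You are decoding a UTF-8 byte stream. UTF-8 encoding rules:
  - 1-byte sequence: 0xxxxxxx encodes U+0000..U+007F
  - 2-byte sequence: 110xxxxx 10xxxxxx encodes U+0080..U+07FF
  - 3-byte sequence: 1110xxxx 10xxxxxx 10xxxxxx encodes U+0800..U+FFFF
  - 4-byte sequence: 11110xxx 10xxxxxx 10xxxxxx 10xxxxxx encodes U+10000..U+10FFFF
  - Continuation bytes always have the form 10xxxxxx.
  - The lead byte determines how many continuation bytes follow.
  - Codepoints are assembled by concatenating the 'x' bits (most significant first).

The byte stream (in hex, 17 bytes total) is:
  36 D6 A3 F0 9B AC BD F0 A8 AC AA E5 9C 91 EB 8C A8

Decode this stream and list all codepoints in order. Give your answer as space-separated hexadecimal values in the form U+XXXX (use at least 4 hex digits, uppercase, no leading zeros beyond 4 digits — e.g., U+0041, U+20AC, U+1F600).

Answer: U+0036 U+05A3 U+1BB3D U+28B2A U+5711 U+B328

Derivation:
Byte[0]=36: 1-byte ASCII. cp=U+0036
Byte[1]=D6: 2-byte lead, need 1 cont bytes. acc=0x16
Byte[2]=A3: continuation. acc=(acc<<6)|0x23=0x5A3
Completed: cp=U+05A3 (starts at byte 1)
Byte[3]=F0: 4-byte lead, need 3 cont bytes. acc=0x0
Byte[4]=9B: continuation. acc=(acc<<6)|0x1B=0x1B
Byte[5]=AC: continuation. acc=(acc<<6)|0x2C=0x6EC
Byte[6]=BD: continuation. acc=(acc<<6)|0x3D=0x1BB3D
Completed: cp=U+1BB3D (starts at byte 3)
Byte[7]=F0: 4-byte lead, need 3 cont bytes. acc=0x0
Byte[8]=A8: continuation. acc=(acc<<6)|0x28=0x28
Byte[9]=AC: continuation. acc=(acc<<6)|0x2C=0xA2C
Byte[10]=AA: continuation. acc=(acc<<6)|0x2A=0x28B2A
Completed: cp=U+28B2A (starts at byte 7)
Byte[11]=E5: 3-byte lead, need 2 cont bytes. acc=0x5
Byte[12]=9C: continuation. acc=(acc<<6)|0x1C=0x15C
Byte[13]=91: continuation. acc=(acc<<6)|0x11=0x5711
Completed: cp=U+5711 (starts at byte 11)
Byte[14]=EB: 3-byte lead, need 2 cont bytes. acc=0xB
Byte[15]=8C: continuation. acc=(acc<<6)|0x0C=0x2CC
Byte[16]=A8: continuation. acc=(acc<<6)|0x28=0xB328
Completed: cp=U+B328 (starts at byte 14)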